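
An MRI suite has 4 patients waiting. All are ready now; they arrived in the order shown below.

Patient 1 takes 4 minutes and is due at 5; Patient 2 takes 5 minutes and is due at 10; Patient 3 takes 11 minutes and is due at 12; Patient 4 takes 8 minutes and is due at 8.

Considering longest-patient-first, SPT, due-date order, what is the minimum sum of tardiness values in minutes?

LPT (decreasing processing time): Patient 3 Patient 4 Patient 2 Patient 1.
Patient 3: 0→11, due 12, tardiness 0
Patient 4: 11→19, due 8, tardiness 11
Patient 2: 19→24, due 10, tardiness 14
Patient 1: 24→28, due 5, tardiness 23
Sum = 0+11+14+23 = 48.
SPT (increasing processing time): Patient 1 Patient 2 Patient 4 Patient 3.
Patient 1: 0→4, due 5, tardiness 0
Patient 2: 4→9, due 10, tardiness 0
Patient 4: 9→17, due 8, tardiness 9
Patient 3: 17→28, due 12, tardiness 16
Sum = 0+0+9+16 = 25.
EDD (increasing due date): Patient 1 Patient 4 Patient 2 Patient 3.
Patient 1: 0→4, due 5, tardiness 0
Patient 4: 4→12, due 8, tardiness 4
Patient 2: 12→17, due 10, tardiness 7
Patient 3: 17→28, due 12, tardiness 16
Sum = 0+4+7+16 = 27.
LPT 48, SPT 25, EDD 27 → minimum 25.

25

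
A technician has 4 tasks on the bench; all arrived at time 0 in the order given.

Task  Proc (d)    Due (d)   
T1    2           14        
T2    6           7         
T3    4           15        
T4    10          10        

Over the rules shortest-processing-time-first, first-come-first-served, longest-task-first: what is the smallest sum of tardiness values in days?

13

SPT (increasing processing time): T1 T3 T2 T4.
T1: 0→2, due 14, tardiness 0
T3: 2→6, due 15, tardiness 0
T2: 6→12, due 7, tardiness 5
T4: 12→22, due 10, tardiness 12
Sum = 0+0+5+12 = 17.
FIFO (arrival order): T1 T2 T3 T4.
T1: 0→2, due 14, tardiness 0
T2: 2→8, due 7, tardiness 1
T3: 8→12, due 15, tardiness 0
T4: 12→22, due 10, tardiness 12
Sum = 0+1+0+12 = 13.
LPT (decreasing processing time): T4 T2 T3 T1.
T4: 0→10, due 10, tardiness 0
T2: 10→16, due 7, tardiness 9
T3: 16→20, due 15, tardiness 5
T1: 20→22, due 14, tardiness 8
Sum = 0+9+5+8 = 22.
SPT 17, FIFO 13, LPT 22 → minimum 13.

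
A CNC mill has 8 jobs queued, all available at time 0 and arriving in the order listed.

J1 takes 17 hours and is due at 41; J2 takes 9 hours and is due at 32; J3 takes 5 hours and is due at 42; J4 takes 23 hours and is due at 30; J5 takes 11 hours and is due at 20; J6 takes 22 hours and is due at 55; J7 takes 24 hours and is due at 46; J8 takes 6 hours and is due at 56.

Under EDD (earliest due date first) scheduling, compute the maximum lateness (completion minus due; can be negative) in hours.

61

EDD (increasing due date): J5 J4 J2 J1 J3 J7 J6 J8.
J5: 0→11, due 20, lateness -9
J4: 11→34, due 30, lateness 4
J2: 34→43, due 32, lateness 11
J1: 43→60, due 41, lateness 19
J3: 60→65, due 42, lateness 23
J7: 65→89, due 46, lateness 43
J6: 89→111, due 55, lateness 56
J8: 111→117, due 56, lateness 61
Maximum = 61.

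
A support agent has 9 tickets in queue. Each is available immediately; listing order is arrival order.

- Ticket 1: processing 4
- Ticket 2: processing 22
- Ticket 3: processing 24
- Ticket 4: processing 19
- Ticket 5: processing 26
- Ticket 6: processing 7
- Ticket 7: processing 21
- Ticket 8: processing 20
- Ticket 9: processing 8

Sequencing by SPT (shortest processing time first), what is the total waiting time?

435

SPT (increasing processing time): Ticket 1 Ticket 6 Ticket 9 Ticket 4 Ticket 8 Ticket 7 Ticket 2 Ticket 3 Ticket 5.
Ticket 1: waits 0, runs 0→4
Ticket 6: waits 4, runs 4→11
Ticket 9: waits 11, runs 11→19
Ticket 4: waits 19, runs 19→38
Ticket 8: waits 38, runs 38→58
Ticket 7: waits 58, runs 58→79
Ticket 2: waits 79, runs 79→101
Ticket 3: waits 101, runs 101→125
Ticket 5: waits 125, runs 125→151
Sum = 0+4+11+19+38+58+79+101+125 = 435.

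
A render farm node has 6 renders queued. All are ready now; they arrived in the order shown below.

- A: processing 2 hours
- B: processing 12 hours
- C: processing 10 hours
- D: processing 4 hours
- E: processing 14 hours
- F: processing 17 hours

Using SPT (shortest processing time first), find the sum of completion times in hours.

153

SPT (increasing processing time): A D C B E F.
A: 0→2
D: 2→6
C: 6→16
B: 16→28
E: 28→42
F: 42→59
Sum = 2+6+16+28+42+59 = 153.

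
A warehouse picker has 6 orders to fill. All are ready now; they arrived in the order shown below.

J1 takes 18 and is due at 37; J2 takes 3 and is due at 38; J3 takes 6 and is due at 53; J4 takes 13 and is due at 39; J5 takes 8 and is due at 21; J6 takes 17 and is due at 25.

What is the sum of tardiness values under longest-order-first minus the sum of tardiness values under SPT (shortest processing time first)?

40

LPT (decreasing processing time): J1 J6 J4 J5 J3 J2.
J1: 0→18, due 37, tardiness 0
J6: 18→35, due 25, tardiness 10
J4: 35→48, due 39, tardiness 9
J5: 48→56, due 21, tardiness 35
J3: 56→62, due 53, tardiness 9
J2: 62→65, due 38, tardiness 27
Sum = 0+10+9+35+9+27 = 90.
SPT (increasing processing time): J2 J3 J5 J4 J6 J1.
J2: 0→3, due 38, tardiness 0
J3: 3→9, due 53, tardiness 0
J5: 9→17, due 21, tardiness 0
J4: 17→30, due 39, tardiness 0
J6: 30→47, due 25, tardiness 22
J1: 47→65, due 37, tardiness 28
Sum = 0+0+0+0+22+28 = 50.
Difference = 90 − 50 = 40.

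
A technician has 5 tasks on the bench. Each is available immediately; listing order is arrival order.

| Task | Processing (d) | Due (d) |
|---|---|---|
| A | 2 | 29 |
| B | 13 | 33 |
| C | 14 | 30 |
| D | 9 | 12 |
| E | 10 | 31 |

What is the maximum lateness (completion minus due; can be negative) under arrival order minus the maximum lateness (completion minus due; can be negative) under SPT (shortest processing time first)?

8

FIFO (arrival order): A B C D E.
A: 0→2, due 29, lateness -27
B: 2→15, due 33, lateness -18
C: 15→29, due 30, lateness -1
D: 29→38, due 12, lateness 26
E: 38→48, due 31, lateness 17
Maximum = 26.
SPT (increasing processing time): A D E B C.
A: 0→2, due 29, lateness -27
D: 2→11, due 12, lateness -1
E: 11→21, due 31, lateness -10
B: 21→34, due 33, lateness 1
C: 34→48, due 30, lateness 18
Maximum = 18.
Difference = 26 − 18 = 8.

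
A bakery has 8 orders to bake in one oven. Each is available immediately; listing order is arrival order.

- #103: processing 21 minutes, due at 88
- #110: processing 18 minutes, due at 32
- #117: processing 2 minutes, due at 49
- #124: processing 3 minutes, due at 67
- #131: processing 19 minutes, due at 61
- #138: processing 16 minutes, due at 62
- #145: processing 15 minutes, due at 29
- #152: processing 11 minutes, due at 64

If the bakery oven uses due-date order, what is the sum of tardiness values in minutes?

60

EDD (increasing due date): #145 #110 #117 #131 #138 #152 #124 #103.
#145: 0→15, due 29, tardiness 0
#110: 15→33, due 32, tardiness 1
#117: 33→35, due 49, tardiness 0
#131: 35→54, due 61, tardiness 0
#138: 54→70, due 62, tardiness 8
#152: 70→81, due 64, tardiness 17
#124: 81→84, due 67, tardiness 17
#103: 84→105, due 88, tardiness 17
Sum = 0+1+0+0+8+17+17+17 = 60.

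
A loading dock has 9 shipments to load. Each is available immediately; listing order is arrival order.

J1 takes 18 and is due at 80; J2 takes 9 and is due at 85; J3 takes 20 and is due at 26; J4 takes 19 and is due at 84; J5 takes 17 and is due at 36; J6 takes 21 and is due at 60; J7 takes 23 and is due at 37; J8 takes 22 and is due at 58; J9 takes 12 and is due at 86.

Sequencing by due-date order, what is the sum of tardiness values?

EDD (increasing due date): J3 J5 J7 J8 J6 J1 J4 J2 J9.
J3: 0→20, due 26, tardiness 0
J5: 20→37, due 36, tardiness 1
J7: 37→60, due 37, tardiness 23
J8: 60→82, due 58, tardiness 24
J6: 82→103, due 60, tardiness 43
J1: 103→121, due 80, tardiness 41
J4: 121→140, due 84, tardiness 56
J2: 140→149, due 85, tardiness 64
J9: 149→161, due 86, tardiness 75
Sum = 0+1+23+24+43+41+56+64+75 = 327.

327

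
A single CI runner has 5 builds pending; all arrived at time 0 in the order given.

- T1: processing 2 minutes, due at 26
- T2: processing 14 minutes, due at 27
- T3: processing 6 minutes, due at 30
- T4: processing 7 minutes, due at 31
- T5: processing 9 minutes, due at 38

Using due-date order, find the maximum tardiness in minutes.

EDD (increasing due date): T1 T2 T3 T4 T5.
T1: 0→2, due 26, tardiness 0
T2: 2→16, due 27, tardiness 0
T3: 16→22, due 30, tardiness 0
T4: 22→29, due 31, tardiness 0
T5: 29→38, due 38, tardiness 0
Maximum = 0.

0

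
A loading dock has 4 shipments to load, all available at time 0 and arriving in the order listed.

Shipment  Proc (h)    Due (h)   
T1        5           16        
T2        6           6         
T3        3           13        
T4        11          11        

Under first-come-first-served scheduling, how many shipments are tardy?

3

FIFO (arrival order): T1 T2 T3 T4.
T1: 0→5, due 16, tardiness 0
T2: 5→11, due 6, tardiness 5
T3: 11→14, due 13, tardiness 1
T4: 14→25, due 11, tardiness 14
Late shipments: 3.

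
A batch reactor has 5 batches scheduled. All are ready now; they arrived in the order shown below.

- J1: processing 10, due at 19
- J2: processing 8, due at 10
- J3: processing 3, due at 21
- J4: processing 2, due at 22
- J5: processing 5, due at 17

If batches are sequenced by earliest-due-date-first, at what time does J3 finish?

26

EDD (increasing due date): J2 J5 J1 J3 J4.
J2: 0→8
J5: 8→13
J1: 13→23
J3: 23→26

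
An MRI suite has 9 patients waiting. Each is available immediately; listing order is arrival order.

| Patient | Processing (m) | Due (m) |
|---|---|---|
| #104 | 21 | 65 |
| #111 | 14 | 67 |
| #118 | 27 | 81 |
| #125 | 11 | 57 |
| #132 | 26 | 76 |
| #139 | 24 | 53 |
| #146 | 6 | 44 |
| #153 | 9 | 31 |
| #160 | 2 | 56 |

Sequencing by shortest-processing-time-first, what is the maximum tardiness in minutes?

59

SPT (increasing processing time): #160 #146 #153 #125 #111 #104 #139 #132 #118.
#160: 0→2, due 56, tardiness 0
#146: 2→8, due 44, tardiness 0
#153: 8→17, due 31, tardiness 0
#125: 17→28, due 57, tardiness 0
#111: 28→42, due 67, tardiness 0
#104: 42→63, due 65, tardiness 0
#139: 63→87, due 53, tardiness 34
#132: 87→113, due 76, tardiness 37
#118: 113→140, due 81, tardiness 59
Maximum = 59.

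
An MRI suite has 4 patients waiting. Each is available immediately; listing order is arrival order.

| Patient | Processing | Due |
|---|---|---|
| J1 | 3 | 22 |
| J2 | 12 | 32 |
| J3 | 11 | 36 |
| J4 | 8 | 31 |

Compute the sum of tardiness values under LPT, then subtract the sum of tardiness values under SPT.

10

LPT (decreasing processing time): J2 J3 J4 J1.
J2: 0→12, due 32, tardiness 0
J3: 12→23, due 36, tardiness 0
J4: 23→31, due 31, tardiness 0
J1: 31→34, due 22, tardiness 12
Sum = 0+0+0+12 = 12.
SPT (increasing processing time): J1 J4 J3 J2.
J1: 0→3, due 22, tardiness 0
J4: 3→11, due 31, tardiness 0
J3: 11→22, due 36, tardiness 0
J2: 22→34, due 32, tardiness 2
Sum = 0+0+0+2 = 2.
Difference = 12 − 2 = 10.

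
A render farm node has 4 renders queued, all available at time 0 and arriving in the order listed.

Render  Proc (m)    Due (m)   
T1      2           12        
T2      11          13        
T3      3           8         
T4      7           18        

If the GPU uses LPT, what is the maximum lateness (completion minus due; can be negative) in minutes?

13

LPT (decreasing processing time): T2 T4 T3 T1.
T2: 0→11, due 13, lateness -2
T4: 11→18, due 18, lateness 0
T3: 18→21, due 8, lateness 13
T1: 21→23, due 12, lateness 11
Maximum = 13.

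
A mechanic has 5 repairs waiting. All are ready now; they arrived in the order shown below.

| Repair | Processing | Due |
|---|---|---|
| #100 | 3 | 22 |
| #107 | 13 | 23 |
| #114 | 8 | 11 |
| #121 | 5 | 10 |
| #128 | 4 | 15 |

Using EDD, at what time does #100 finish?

20

EDD (increasing due date): #121 #114 #128 #100 #107.
#121: 0→5
#114: 5→13
#128: 13→17
#100: 17→20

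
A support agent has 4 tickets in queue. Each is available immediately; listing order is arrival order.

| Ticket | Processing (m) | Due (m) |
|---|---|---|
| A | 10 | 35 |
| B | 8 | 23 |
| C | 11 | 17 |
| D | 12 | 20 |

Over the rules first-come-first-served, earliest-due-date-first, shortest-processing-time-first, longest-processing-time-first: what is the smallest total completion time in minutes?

FIFO (arrival order): A B C D.
A: 0→10
B: 10→18
C: 18→29
D: 29→41
Sum = 10+18+29+41 = 98.
EDD (increasing due date): C D B A.
C: 0→11
D: 11→23
B: 23→31
A: 31→41
Sum = 11+23+31+41 = 106.
SPT (increasing processing time): B A C D.
B: 0→8
A: 8→18
C: 18→29
D: 29→41
Sum = 8+18+29+41 = 96.
LPT (decreasing processing time): D C A B.
D: 0→12
C: 12→23
A: 23→33
B: 33→41
Sum = 12+23+33+41 = 109.
FIFO 98, EDD 106, SPT 96, LPT 109 → minimum 96.

96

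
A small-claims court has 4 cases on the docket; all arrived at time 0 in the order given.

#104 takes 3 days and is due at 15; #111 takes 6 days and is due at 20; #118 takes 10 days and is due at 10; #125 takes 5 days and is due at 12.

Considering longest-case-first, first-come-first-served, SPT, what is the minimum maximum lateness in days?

9

LPT (decreasing processing time): #118 #111 #125 #104.
#118: 0→10, due 10, lateness 0
#111: 10→16, due 20, lateness -4
#125: 16→21, due 12, lateness 9
#104: 21→24, due 15, lateness 9
Maximum = 9.
FIFO (arrival order): #104 #111 #118 #125.
#104: 0→3, due 15, lateness -12
#111: 3→9, due 20, lateness -11
#118: 9→19, due 10, lateness 9
#125: 19→24, due 12, lateness 12
Maximum = 12.
SPT (increasing processing time): #104 #125 #111 #118.
#104: 0→3, due 15, lateness -12
#125: 3→8, due 12, lateness -4
#111: 8→14, due 20, lateness -6
#118: 14→24, due 10, lateness 14
Maximum = 14.
LPT 9, FIFO 12, SPT 14 → minimum 9.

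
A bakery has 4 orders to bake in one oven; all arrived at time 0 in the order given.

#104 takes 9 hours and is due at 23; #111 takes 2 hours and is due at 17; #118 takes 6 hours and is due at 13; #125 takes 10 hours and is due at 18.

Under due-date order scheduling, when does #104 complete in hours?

EDD (increasing due date): #118 #111 #125 #104.
#118: 0→6
#111: 6→8
#125: 8→18
#104: 18→27

27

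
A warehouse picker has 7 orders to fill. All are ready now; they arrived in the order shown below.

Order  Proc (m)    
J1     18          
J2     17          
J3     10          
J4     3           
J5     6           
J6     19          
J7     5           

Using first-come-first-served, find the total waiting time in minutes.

273

FIFO (arrival order): J1 J2 J3 J4 J5 J6 J7.
J1: waits 0, runs 0→18
J2: waits 18, runs 18→35
J3: waits 35, runs 35→45
J4: waits 45, runs 45→48
J5: waits 48, runs 48→54
J6: waits 54, runs 54→73
J7: waits 73, runs 73→78
Sum = 0+18+35+45+48+54+73 = 273.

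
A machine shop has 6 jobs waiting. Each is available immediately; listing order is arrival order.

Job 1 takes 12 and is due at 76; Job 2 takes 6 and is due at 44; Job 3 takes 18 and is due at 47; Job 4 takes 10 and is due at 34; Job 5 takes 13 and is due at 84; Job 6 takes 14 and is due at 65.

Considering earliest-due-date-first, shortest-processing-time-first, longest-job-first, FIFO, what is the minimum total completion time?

219

EDD (increasing due date): Job 4 Job 2 Job 3 Job 6 Job 1 Job 5.
Job 4: 0→10
Job 2: 10→16
Job 3: 16→34
Job 6: 34→48
Job 1: 48→60
Job 5: 60→73
Sum = 10+16+34+48+60+73 = 241.
SPT (increasing processing time): Job 2 Job 4 Job 1 Job 5 Job 6 Job 3.
Job 2: 0→6
Job 4: 6→16
Job 1: 16→28
Job 5: 28→41
Job 6: 41→55
Job 3: 55→73
Sum = 6+16+28+41+55+73 = 219.
LPT (decreasing processing time): Job 3 Job 6 Job 5 Job 1 Job 4 Job 2.
Job 3: 0→18
Job 6: 18→32
Job 5: 32→45
Job 1: 45→57
Job 4: 57→67
Job 2: 67→73
Sum = 18+32+45+57+67+73 = 292.
FIFO (arrival order): Job 1 Job 2 Job 3 Job 4 Job 5 Job 6.
Job 1: 0→12
Job 2: 12→18
Job 3: 18→36
Job 4: 36→46
Job 5: 46→59
Job 6: 59→73
Sum = 12+18+36+46+59+73 = 244.
EDD 241, SPT 219, LPT 292, FIFO 244 → minimum 219.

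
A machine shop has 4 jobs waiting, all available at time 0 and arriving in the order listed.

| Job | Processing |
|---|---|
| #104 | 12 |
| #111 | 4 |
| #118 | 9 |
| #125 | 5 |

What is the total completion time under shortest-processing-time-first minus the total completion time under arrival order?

SPT (increasing processing time): #111 #125 #118 #104.
#111: 0→4
#125: 4→9
#118: 9→18
#104: 18→30
Sum = 4+9+18+30 = 61.
FIFO (arrival order): #104 #111 #118 #125.
#104: 0→12
#111: 12→16
#118: 16→25
#125: 25→30
Sum = 12+16+25+30 = 83.
Difference = 61 − 83 = -22.

-22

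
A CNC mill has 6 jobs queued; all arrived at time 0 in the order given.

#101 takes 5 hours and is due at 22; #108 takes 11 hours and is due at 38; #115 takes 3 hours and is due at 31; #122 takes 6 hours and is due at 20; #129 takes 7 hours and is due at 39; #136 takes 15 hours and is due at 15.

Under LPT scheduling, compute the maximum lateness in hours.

LPT (decreasing processing time): #136 #108 #129 #122 #101 #115.
#136: 0→15, due 15, lateness 0
#108: 15→26, due 38, lateness -12
#129: 26→33, due 39, lateness -6
#122: 33→39, due 20, lateness 19
#101: 39→44, due 22, lateness 22
#115: 44→47, due 31, lateness 16
Maximum = 22.

22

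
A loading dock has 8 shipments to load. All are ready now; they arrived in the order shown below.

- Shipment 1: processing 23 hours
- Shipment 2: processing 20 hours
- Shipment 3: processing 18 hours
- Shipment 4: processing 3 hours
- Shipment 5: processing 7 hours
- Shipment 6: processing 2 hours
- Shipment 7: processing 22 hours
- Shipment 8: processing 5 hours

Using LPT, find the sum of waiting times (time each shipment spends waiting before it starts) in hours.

LPT (decreasing processing time): Shipment 1 Shipment 7 Shipment 2 Shipment 3 Shipment 5 Shipment 8 Shipment 4 Shipment 6.
Shipment 1: waits 0, runs 0→23
Shipment 7: waits 23, runs 23→45
Shipment 2: waits 45, runs 45→65
Shipment 3: waits 65, runs 65→83
Shipment 5: waits 83, runs 83→90
Shipment 8: waits 90, runs 90→95
Shipment 4: waits 95, runs 95→98
Shipment 6: waits 98, runs 98→100
Sum = 0+23+45+65+83+90+95+98 = 499.

499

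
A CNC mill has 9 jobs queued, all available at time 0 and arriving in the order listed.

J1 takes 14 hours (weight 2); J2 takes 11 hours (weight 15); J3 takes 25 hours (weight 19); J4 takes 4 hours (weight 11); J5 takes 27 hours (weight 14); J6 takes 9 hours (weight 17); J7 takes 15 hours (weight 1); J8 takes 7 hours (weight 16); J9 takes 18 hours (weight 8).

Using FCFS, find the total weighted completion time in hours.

7548

FIFO (arrival order): J1 J2 J3 J4 J5 J6 J7 J8 J9.
J1: finishes 14, weight 2, w·C = 28
J2: finishes 25, weight 15, w·C = 375
J3: finishes 50, weight 19, w·C = 950
J4: finishes 54, weight 11, w·C = 594
J5: finishes 81, weight 14, w·C = 1134
J6: finishes 90, weight 17, w·C = 1530
J7: finishes 105, weight 1, w·C = 105
J8: finishes 112, weight 16, w·C = 1792
J9: finishes 130, weight 8, w·C = 1040
Sum = 28+375+950+594+1134+1530+105+1792+1040 = 7548.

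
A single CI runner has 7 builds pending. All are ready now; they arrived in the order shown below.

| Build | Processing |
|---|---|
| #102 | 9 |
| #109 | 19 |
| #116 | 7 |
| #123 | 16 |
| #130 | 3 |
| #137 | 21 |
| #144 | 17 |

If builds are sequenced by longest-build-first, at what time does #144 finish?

57

LPT (decreasing processing time): #137 #109 #144 #123 #102 #116 #130.
#137: 0→21
#109: 21→40
#144: 40→57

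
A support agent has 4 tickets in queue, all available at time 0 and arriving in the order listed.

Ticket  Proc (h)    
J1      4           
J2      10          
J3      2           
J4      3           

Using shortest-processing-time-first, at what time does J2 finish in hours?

19

SPT (increasing processing time): J3 J4 J1 J2.
J3: 0→2
J4: 2→5
J1: 5→9
J2: 9→19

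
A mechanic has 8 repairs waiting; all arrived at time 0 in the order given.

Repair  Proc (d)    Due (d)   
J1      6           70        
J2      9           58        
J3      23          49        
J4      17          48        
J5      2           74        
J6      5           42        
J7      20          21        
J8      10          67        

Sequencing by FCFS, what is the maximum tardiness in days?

FIFO (arrival order): J1 J2 J3 J4 J5 J6 J7 J8.
J1: 0→6, due 70, tardiness 0
J2: 6→15, due 58, tardiness 0
J3: 15→38, due 49, tardiness 0
J4: 38→55, due 48, tardiness 7
J5: 55→57, due 74, tardiness 0
J6: 57→62, due 42, tardiness 20
J7: 62→82, due 21, tardiness 61
J8: 82→92, due 67, tardiness 25
Maximum = 61.

61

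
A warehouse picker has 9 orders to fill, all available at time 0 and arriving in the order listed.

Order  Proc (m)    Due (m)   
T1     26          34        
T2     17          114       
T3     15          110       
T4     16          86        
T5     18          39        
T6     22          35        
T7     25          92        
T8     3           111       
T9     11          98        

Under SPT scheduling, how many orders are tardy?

SPT (increasing processing time): T8 T9 T3 T4 T2 T5 T6 T7 T1.
T8: 0→3, due 111, tardiness 0
T9: 3→14, due 98, tardiness 0
T3: 14→29, due 110, tardiness 0
T4: 29→45, due 86, tardiness 0
T2: 45→62, due 114, tardiness 0
T5: 62→80, due 39, tardiness 41
T6: 80→102, due 35, tardiness 67
T7: 102→127, due 92, tardiness 35
T1: 127→153, due 34, tardiness 119
Late orders: 4.

4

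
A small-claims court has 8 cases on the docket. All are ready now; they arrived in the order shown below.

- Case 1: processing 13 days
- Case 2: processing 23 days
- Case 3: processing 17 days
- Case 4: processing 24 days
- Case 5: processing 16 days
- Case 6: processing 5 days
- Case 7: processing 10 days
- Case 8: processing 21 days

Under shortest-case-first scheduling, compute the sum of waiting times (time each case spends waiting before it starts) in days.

340

SPT (increasing processing time): Case 6 Case 7 Case 1 Case 5 Case 3 Case 8 Case 2 Case 4.
Case 6: waits 0, runs 0→5
Case 7: waits 5, runs 5→15
Case 1: waits 15, runs 15→28
Case 5: waits 28, runs 28→44
Case 3: waits 44, runs 44→61
Case 8: waits 61, runs 61→82
Case 2: waits 82, runs 82→105
Case 4: waits 105, runs 105→129
Sum = 0+5+15+28+44+61+82+105 = 340.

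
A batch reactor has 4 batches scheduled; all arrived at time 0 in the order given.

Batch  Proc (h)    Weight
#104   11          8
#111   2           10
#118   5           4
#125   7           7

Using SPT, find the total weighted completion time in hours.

346

SPT (increasing processing time): #111 #118 #125 #104.
#111: finishes 2, weight 10, w·C = 20
#118: finishes 7, weight 4, w·C = 28
#125: finishes 14, weight 7, w·C = 98
#104: finishes 25, weight 8, w·C = 200
Sum = 20+28+98+200 = 346.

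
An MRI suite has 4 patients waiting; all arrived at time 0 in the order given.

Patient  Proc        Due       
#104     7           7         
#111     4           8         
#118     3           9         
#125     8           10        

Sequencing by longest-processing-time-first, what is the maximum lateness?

LPT (decreasing processing time): #125 #104 #111 #118.
#125: 0→8, due 10, lateness -2
#104: 8→15, due 7, lateness 8
#111: 15→19, due 8, lateness 11
#118: 19→22, due 9, lateness 13
Maximum = 13.

13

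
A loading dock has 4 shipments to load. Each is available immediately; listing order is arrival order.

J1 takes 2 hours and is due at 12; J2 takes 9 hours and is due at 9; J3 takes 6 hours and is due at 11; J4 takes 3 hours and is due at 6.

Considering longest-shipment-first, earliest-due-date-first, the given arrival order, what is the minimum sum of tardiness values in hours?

LPT (decreasing processing time): J2 J3 J4 J1.
J2: 0→9, due 9, tardiness 0
J3: 9→15, due 11, tardiness 4
J4: 15→18, due 6, tardiness 12
J1: 18→20, due 12, tardiness 8
Sum = 0+4+12+8 = 24.
EDD (increasing due date): J4 J2 J3 J1.
J4: 0→3, due 6, tardiness 0
J2: 3→12, due 9, tardiness 3
J3: 12→18, due 11, tardiness 7
J1: 18→20, due 12, tardiness 8
Sum = 0+3+7+8 = 18.
FIFO (arrival order): J1 J2 J3 J4.
J1: 0→2, due 12, tardiness 0
J2: 2→11, due 9, tardiness 2
J3: 11→17, due 11, tardiness 6
J4: 17→20, due 6, tardiness 14
Sum = 0+2+6+14 = 22.
LPT 24, EDD 18, FIFO 22 → minimum 18.

18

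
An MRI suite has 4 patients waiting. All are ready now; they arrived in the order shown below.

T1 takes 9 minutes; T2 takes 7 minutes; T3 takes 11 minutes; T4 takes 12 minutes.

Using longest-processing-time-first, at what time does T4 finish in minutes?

LPT (decreasing processing time): T4 T3 T1 T2.
T4: 0→12

12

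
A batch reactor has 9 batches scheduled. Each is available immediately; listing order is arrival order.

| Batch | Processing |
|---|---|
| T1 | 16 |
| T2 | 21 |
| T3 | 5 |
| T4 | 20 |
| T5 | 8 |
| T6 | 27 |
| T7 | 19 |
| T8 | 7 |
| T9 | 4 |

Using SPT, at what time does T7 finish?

59

SPT (increasing processing time): T9 T3 T8 T5 T1 T7 T4 T2 T6.
T9: 0→4
T3: 4→9
T8: 9→16
T5: 16→24
T1: 24→40
T7: 40→59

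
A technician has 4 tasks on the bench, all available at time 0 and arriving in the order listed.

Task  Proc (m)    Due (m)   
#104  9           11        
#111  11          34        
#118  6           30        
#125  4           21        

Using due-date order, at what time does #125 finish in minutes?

13

EDD (increasing due date): #104 #125 #118 #111.
#104: 0→9
#125: 9→13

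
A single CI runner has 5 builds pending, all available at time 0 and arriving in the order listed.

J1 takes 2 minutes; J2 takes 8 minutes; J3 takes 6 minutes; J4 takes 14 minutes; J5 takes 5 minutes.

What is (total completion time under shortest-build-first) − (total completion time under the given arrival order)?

-15

SPT (increasing processing time): J1 J5 J3 J2 J4.
J1: 0→2
J5: 2→7
J3: 7→13
J2: 13→21
J4: 21→35
Sum = 2+7+13+21+35 = 78.
FIFO (arrival order): J1 J2 J3 J4 J5.
J1: 0→2
J2: 2→10
J3: 10→16
J4: 16→30
J5: 30→35
Sum = 2+10+16+30+35 = 93.
Difference = 78 − 93 = -15.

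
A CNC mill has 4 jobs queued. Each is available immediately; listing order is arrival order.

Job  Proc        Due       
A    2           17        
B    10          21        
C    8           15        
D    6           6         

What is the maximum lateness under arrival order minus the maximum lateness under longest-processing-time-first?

2

FIFO (arrival order): A B C D.
A: 0→2, due 17, lateness -15
B: 2→12, due 21, lateness -9
C: 12→20, due 15, lateness 5
D: 20→26, due 6, lateness 20
Maximum = 20.
LPT (decreasing processing time): B C D A.
B: 0→10, due 21, lateness -11
C: 10→18, due 15, lateness 3
D: 18→24, due 6, lateness 18
A: 24→26, due 17, lateness 9
Maximum = 18.
Difference = 20 − 18 = 2.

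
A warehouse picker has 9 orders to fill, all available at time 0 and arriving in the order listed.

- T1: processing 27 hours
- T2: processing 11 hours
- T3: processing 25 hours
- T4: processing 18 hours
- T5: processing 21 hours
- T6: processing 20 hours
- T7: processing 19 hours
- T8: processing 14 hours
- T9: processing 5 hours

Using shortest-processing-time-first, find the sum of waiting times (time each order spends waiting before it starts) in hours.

494

SPT (increasing processing time): T9 T2 T8 T4 T7 T6 T5 T3 T1.
T9: waits 0, runs 0→5
T2: waits 5, runs 5→16
T8: waits 16, runs 16→30
T4: waits 30, runs 30→48
T7: waits 48, runs 48→67
T6: waits 67, runs 67→87
T5: waits 87, runs 87→108
T3: waits 108, runs 108→133
T1: waits 133, runs 133→160
Sum = 0+5+16+30+48+67+87+108+133 = 494.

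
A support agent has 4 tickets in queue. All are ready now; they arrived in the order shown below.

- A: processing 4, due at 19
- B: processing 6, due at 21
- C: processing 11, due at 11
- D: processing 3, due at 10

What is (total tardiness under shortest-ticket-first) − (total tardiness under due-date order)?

SPT (increasing processing time): D A B C.
D: 0→3, due 10, tardiness 0
A: 3→7, due 19, tardiness 0
B: 7→13, due 21, tardiness 0
C: 13→24, due 11, tardiness 13
Sum = 0+0+0+13 = 13.
EDD (increasing due date): D C A B.
D: 0→3, due 10, tardiness 0
C: 3→14, due 11, tardiness 3
A: 14→18, due 19, tardiness 0
B: 18→24, due 21, tardiness 3
Sum = 0+3+0+3 = 6.
Difference = 13 − 6 = 7.

7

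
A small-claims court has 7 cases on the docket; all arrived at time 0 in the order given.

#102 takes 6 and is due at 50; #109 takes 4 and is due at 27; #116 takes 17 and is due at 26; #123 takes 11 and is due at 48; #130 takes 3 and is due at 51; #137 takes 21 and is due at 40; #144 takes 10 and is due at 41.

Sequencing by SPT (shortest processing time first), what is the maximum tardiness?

SPT (increasing processing time): #130 #109 #102 #144 #123 #116 #137.
#130: 0→3, due 51, tardiness 0
#109: 3→7, due 27, tardiness 0
#102: 7→13, due 50, tardiness 0
#144: 13→23, due 41, tardiness 0
#123: 23→34, due 48, tardiness 0
#116: 34→51, due 26, tardiness 25
#137: 51→72, due 40, tardiness 32
Maximum = 32.

32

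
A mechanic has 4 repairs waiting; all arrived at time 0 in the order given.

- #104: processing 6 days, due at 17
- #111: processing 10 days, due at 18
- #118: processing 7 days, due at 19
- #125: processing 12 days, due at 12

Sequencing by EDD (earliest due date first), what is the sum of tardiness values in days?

EDD (increasing due date): #125 #104 #111 #118.
#125: 0→12, due 12, tardiness 0
#104: 12→18, due 17, tardiness 1
#111: 18→28, due 18, tardiness 10
#118: 28→35, due 19, tardiness 16
Sum = 0+1+10+16 = 27.

27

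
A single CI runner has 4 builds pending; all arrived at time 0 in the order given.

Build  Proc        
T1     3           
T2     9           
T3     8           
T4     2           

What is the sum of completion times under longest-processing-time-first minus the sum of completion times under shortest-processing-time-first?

26

LPT (decreasing processing time): T2 T3 T1 T4.
T2: 0→9
T3: 9→17
T1: 17→20
T4: 20→22
Sum = 9+17+20+22 = 68.
SPT (increasing processing time): T4 T1 T3 T2.
T4: 0→2
T1: 2→5
T3: 5→13
T2: 13→22
Sum = 2+5+13+22 = 42.
Difference = 68 − 42 = 26.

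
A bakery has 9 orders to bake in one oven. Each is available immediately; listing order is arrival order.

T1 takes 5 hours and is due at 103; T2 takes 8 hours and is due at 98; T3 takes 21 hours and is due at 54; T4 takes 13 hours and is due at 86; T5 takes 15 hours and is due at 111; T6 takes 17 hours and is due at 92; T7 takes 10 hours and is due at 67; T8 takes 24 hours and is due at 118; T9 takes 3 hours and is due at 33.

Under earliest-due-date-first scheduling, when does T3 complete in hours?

24

EDD (increasing due date): T9 T3 T7 T4 T6 T2 T1 T5 T8.
T9: 0→3
T3: 3→24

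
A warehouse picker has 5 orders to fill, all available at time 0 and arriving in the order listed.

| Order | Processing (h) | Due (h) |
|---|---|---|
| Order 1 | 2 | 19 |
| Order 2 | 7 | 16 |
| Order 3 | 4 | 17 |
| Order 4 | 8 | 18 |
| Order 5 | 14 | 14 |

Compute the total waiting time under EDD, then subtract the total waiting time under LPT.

EDD (increasing due date): Order 5 Order 2 Order 3 Order 4 Order 1.
Order 5: waits 0, runs 0→14
Order 2: waits 14, runs 14→21
Order 3: waits 21, runs 21→25
Order 4: waits 25, runs 25→33
Order 1: waits 33, runs 33→35
Sum = 0+14+21+25+33 = 93.
LPT (decreasing processing time): Order 5 Order 4 Order 2 Order 3 Order 1.
Order 5: waits 0, runs 0→14
Order 4: waits 14, runs 14→22
Order 2: waits 22, runs 22→29
Order 3: waits 29, runs 29→33
Order 1: waits 33, runs 33→35
Sum = 0+14+22+29+33 = 98.
Difference = 93 − 98 = -5.

-5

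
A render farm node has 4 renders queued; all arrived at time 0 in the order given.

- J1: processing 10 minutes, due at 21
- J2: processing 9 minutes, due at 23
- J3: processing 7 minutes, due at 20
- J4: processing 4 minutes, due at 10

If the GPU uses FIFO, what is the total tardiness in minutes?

26

FIFO (arrival order): J1 J2 J3 J4.
J1: 0→10, due 21, tardiness 0
J2: 10→19, due 23, tardiness 0
J3: 19→26, due 20, tardiness 6
J4: 26→30, due 10, tardiness 20
Sum = 0+0+6+20 = 26.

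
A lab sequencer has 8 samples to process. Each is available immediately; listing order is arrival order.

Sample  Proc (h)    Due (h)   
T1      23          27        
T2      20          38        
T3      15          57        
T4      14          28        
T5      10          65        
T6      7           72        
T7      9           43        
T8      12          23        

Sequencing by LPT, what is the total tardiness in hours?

LPT (decreasing processing time): T1 T2 T3 T4 T8 T5 T7 T6.
T1: 0→23, due 27, tardiness 0
T2: 23→43, due 38, tardiness 5
T3: 43→58, due 57, tardiness 1
T4: 58→72, due 28, tardiness 44
T8: 72→84, due 23, tardiness 61
T5: 84→94, due 65, tardiness 29
T7: 94→103, due 43, tardiness 60
T6: 103→110, due 72, tardiness 38
Sum = 0+5+1+44+61+29+60+38 = 238.

238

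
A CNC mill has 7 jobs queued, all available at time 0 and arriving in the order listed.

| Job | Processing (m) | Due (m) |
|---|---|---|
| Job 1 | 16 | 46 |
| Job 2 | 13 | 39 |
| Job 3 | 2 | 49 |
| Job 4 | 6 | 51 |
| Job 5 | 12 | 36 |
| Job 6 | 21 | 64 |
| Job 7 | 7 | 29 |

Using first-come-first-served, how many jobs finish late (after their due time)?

3

FIFO (arrival order): Job 1 Job 2 Job 3 Job 4 Job 5 Job 6 Job 7.
Job 1: 0→16, due 46, tardiness 0
Job 2: 16→29, due 39, tardiness 0
Job 3: 29→31, due 49, tardiness 0
Job 4: 31→37, due 51, tardiness 0
Job 5: 37→49, due 36, tardiness 13
Job 6: 49→70, due 64, tardiness 6
Job 7: 70→77, due 29, tardiness 48
Late jobs: 3.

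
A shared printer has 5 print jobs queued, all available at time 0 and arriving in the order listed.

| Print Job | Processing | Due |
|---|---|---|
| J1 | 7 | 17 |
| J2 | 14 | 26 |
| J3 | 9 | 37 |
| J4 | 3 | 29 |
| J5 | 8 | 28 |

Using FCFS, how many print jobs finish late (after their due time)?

FIFO (arrival order): J1 J2 J3 J4 J5.
J1: 0→7, due 17, tardiness 0
J2: 7→21, due 26, tardiness 0
J3: 21→30, due 37, tardiness 0
J4: 30→33, due 29, tardiness 4
J5: 33→41, due 28, tardiness 13
Late print jobs: 2.

2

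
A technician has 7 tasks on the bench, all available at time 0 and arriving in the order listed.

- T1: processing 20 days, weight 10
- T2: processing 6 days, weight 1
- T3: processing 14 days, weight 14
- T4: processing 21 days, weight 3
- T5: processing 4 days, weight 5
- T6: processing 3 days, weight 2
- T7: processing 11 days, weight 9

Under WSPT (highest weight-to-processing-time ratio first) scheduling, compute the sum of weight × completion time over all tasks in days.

1412

WSPT (decreasing weight/processing-time ratio): T5 T3 T7 T6 T1 T2 T4.
T5: finishes 4, weight 5, w·C = 20
T3: finishes 18, weight 14, w·C = 252
T7: finishes 29, weight 9, w·C = 261
T6: finishes 32, weight 2, w·C = 64
T1: finishes 52, weight 10, w·C = 520
T2: finishes 58, weight 1, w·C = 58
T4: finishes 79, weight 3, w·C = 237
Sum = 20+252+261+64+520+58+237 = 1412.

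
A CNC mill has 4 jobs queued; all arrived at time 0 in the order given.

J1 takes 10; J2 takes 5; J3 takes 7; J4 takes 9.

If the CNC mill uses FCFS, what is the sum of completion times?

FIFO (arrival order): J1 J2 J3 J4.
J1: 0→10
J2: 10→15
J3: 15→22
J4: 22→31
Sum = 10+15+22+31 = 78.

78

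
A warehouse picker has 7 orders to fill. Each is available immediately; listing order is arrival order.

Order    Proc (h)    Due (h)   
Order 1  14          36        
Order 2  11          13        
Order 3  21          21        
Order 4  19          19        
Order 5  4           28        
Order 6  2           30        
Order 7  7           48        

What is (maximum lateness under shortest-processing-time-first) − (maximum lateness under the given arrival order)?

SPT (increasing processing time): Order 6 Order 5 Order 7 Order 2 Order 1 Order 4 Order 3.
Order 6: 0→2, due 30, lateness -28
Order 5: 2→6, due 28, lateness -22
Order 7: 6→13, due 48, lateness -35
Order 2: 13→24, due 13, lateness 11
Order 1: 24→38, due 36, lateness 2
Order 4: 38→57, due 19, lateness 38
Order 3: 57→78, due 21, lateness 57
Maximum = 57.
FIFO (arrival order): Order 1 Order 2 Order 3 Order 4 Order 5 Order 6 Order 7.
Order 1: 0→14, due 36, lateness -22
Order 2: 14→25, due 13, lateness 12
Order 3: 25→46, due 21, lateness 25
Order 4: 46→65, due 19, lateness 46
Order 5: 65→69, due 28, lateness 41
Order 6: 69→71, due 30, lateness 41
Order 7: 71→78, due 48, lateness 30
Maximum = 46.
Difference = 57 − 46 = 11.

11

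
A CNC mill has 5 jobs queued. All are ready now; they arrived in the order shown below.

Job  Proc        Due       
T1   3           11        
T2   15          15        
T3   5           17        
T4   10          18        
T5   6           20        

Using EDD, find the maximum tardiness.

19

EDD (increasing due date): T1 T2 T3 T4 T5.
T1: 0→3, due 11, tardiness 0
T2: 3→18, due 15, tardiness 3
T3: 18→23, due 17, tardiness 6
T4: 23→33, due 18, tardiness 15
T5: 33→39, due 20, tardiness 19
Maximum = 19.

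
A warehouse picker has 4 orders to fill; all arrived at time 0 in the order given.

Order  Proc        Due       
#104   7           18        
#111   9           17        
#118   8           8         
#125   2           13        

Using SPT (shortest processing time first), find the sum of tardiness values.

18

SPT (increasing processing time): #125 #104 #118 #111.
#125: 0→2, due 13, tardiness 0
#104: 2→9, due 18, tardiness 0
#118: 9→17, due 8, tardiness 9
#111: 17→26, due 17, tardiness 9
Sum = 0+0+9+9 = 18.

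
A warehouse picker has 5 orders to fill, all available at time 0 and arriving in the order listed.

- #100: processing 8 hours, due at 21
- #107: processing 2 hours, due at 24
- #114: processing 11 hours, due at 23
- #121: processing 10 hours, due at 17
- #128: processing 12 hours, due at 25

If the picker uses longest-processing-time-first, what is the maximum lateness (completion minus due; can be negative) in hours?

20

LPT (decreasing processing time): #128 #114 #121 #100 #107.
#128: 0→12, due 25, lateness -13
#114: 12→23, due 23, lateness 0
#121: 23→33, due 17, lateness 16
#100: 33→41, due 21, lateness 20
#107: 41→43, due 24, lateness 19
Maximum = 20.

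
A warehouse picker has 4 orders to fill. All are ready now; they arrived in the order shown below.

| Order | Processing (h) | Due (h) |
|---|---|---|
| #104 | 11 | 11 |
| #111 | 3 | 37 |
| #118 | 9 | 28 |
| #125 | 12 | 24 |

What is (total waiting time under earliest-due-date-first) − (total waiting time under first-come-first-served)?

EDD (increasing due date): #104 #125 #118 #111.
#104: waits 0, runs 0→11
#125: waits 11, runs 11→23
#118: waits 23, runs 23→32
#111: waits 32, runs 32→35
Sum = 0+11+23+32 = 66.
FIFO (arrival order): #104 #111 #118 #125.
#104: waits 0, runs 0→11
#111: waits 11, runs 11→14
#118: waits 14, runs 14→23
#125: waits 23, runs 23→35
Sum = 0+11+14+23 = 48.
Difference = 66 − 48 = 18.

18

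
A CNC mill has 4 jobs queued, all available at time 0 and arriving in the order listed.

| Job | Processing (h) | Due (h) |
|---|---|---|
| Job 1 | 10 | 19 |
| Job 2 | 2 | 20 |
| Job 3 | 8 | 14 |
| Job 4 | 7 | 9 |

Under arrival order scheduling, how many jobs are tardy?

2

FIFO (arrival order): Job 1 Job 2 Job 3 Job 4.
Job 1: 0→10, due 19, tardiness 0
Job 2: 10→12, due 20, tardiness 0
Job 3: 12→20, due 14, tardiness 6
Job 4: 20→27, due 9, tardiness 18
Late jobs: 2.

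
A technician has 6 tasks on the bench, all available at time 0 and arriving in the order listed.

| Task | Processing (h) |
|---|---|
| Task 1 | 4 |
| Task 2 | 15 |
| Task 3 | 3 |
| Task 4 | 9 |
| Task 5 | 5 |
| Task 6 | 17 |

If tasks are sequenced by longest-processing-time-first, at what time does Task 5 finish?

46

LPT (decreasing processing time): Task 6 Task 2 Task 4 Task 5 Task 1 Task 3.
Task 6: 0→17
Task 2: 17→32
Task 4: 32→41
Task 5: 41→46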